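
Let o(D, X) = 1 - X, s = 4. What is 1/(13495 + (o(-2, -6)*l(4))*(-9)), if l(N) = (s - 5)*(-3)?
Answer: 1/13306 ≈ 7.5154e-5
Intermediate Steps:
l(N) = 3 (l(N) = (4 - 5)*(-3) = -1*(-3) = 3)
1/(13495 + (o(-2, -6)*l(4))*(-9)) = 1/(13495 + ((1 - 1*(-6))*3)*(-9)) = 1/(13495 + ((1 + 6)*3)*(-9)) = 1/(13495 + (7*3)*(-9)) = 1/(13495 + 21*(-9)) = 1/(13495 - 189) = 1/13306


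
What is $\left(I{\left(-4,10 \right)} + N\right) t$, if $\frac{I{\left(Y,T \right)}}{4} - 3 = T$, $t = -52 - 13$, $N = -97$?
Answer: $2925$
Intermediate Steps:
$t = -65$ ($t = -52 - 13 = -65$)
$I{\left(Y,T \right)} = 12 + 4 T$
$\left(I{\left(-4,10 \right)} + N\right) t = \left(\left(12 + 4 \cdot 10\right) - 97\right) \left(-65\right) = \left(\left(12 + 40\right) - 97\right) \left(-65\right) = \left(52 - 97\right) \left(-65\right) = \left(-45\right) \left(-65\right) = 2925$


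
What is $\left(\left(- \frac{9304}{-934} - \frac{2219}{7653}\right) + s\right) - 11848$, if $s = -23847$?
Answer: $- \frac{127537615462}{3573951} \approx -35685.0$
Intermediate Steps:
$\left(\left(- \frac{9304}{-934} - \frac{2219}{7653}\right) + s\right) - 11848 = \left(\left(- \frac{9304}{-934} - \frac{2219}{7653}\right) - 23847\right) - 11848 = \left(\left(\left(-9304\right) \left(- \frac{1}{934}\right) - \frac{2219}{7653}\right) - 23847\right) - 11848 = \left(\left(\frac{4652}{467} - \frac{2219}{7653}\right) - 23847\right) - 11848 = \left(\frac{34565483}{3573951} - 23847\right) - 11848 = - \frac{85193444014}{3573951} - 11848 = - \frac{127537615462}{3573951}$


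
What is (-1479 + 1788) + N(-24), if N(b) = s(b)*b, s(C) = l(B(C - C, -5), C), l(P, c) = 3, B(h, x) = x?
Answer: 237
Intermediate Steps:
s(C) = 3
N(b) = 3*b
(-1479 + 1788) + N(-24) = (-1479 + 1788) + 3*(-24) = 309 - 72 = 237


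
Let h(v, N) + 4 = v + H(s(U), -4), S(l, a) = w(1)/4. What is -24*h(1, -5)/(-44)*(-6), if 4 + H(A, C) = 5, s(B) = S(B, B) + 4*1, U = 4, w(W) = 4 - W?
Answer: 72/11 ≈ 6.5455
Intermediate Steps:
S(l, a) = ¾ (S(l, a) = (4 - 1*1)/4 = (4 - 1)*(¼) = 3*(¼) = ¾)
s(B) = 19/4 (s(B) = ¾ + 4*1 = ¾ + 4 = 19/4)
H(A, C) = 1 (H(A, C) = -4 + 5 = 1)
h(v, N) = -3 + v (h(v, N) = -4 + (v + 1) = -4 + (1 + v) = -3 + v)
-24*h(1, -5)/(-44)*(-6) = -24*(-3 + 1)/(-44)*(-6) = -(-48)*(-1)/44*(-6) = -24*1/22*(-6) = -12/11*(-6) = 72/11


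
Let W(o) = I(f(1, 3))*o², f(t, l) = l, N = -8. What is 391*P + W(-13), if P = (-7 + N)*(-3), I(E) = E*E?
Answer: 19116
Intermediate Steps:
I(E) = E²
W(o) = 9*o² (W(o) = 3²*o² = 9*o²)
P = 45 (P = (-7 - 8)*(-3) = -15*(-3) = 45)
391*P + W(-13) = 391*45 + 9*(-13)² = 17595 + 9*169 = 17595 + 1521 = 19116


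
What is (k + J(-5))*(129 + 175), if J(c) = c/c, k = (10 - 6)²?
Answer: 5168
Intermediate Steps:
k = 16 (k = 4² = 16)
J(c) = 1
(k + J(-5))*(129 + 175) = (16 + 1)*(129 + 175) = 17*304 = 5168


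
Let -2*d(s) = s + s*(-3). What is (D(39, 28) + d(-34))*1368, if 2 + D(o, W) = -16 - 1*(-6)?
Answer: -62928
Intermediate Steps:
D(o, W) = -12 (D(o, W) = -2 + (-16 - 1*(-6)) = -2 + (-16 + 6) = -2 - 10 = -12)
d(s) = s (d(s) = -(s + s*(-3))/2 = -(s - 3*s)/2 = -(-1)*s = s)
(D(39, 28) + d(-34))*1368 = (-12 - 34)*1368 = -46*1368 = -62928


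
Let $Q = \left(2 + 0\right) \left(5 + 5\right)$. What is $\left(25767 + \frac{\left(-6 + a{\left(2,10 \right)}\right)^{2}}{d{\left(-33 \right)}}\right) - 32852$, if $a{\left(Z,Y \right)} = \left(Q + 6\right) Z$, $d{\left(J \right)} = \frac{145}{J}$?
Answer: $- \frac{1097153}{145} \approx -7566.6$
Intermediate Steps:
$Q = 20$ ($Q = 2 \cdot 10 = 20$)
$a{\left(Z,Y \right)} = 26 Z$ ($a{\left(Z,Y \right)} = \left(20 + 6\right) Z = 26 Z$)
$\left(25767 + \frac{\left(-6 + a{\left(2,10 \right)}\right)^{2}}{d{\left(-33 \right)}}\right) - 32852 = \left(25767 + \frac{\left(-6 + 26 \cdot 2\right)^{2}}{145 \frac{1}{-33}}\right) - 32852 = \left(25767 + \frac{\left(-6 + 52\right)^{2}}{145 \left(- \frac{1}{33}\right)}\right) - 32852 = \left(25767 + \frac{46^{2}}{- \frac{145}{33}}\right) - 32852 = \left(25767 + 2116 \left(- \frac{33}{145}\right)\right) - 32852 = \left(25767 - \frac{69828}{145}\right) - 32852 = \frac{3666387}{145} - 32852 = - \frac{1097153}{145}$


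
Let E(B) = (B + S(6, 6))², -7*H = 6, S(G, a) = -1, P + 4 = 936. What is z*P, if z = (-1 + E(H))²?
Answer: 13420800/2401 ≈ 5589.7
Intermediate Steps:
P = 932 (P = -4 + 936 = 932)
H = -6/7 (H = -⅐*6 = -6/7 ≈ -0.85714)
E(B) = (-1 + B)² (E(B) = (B - 1)² = (-1 + B)²)
z = 14400/2401 (z = (-1 + (-1 - 6/7)²)² = (-1 + (-13/7)²)² = (-1 + 169/49)² = (120/49)² = 14400/2401 ≈ 5.9975)
z*P = (14400/2401)*932 = 13420800/2401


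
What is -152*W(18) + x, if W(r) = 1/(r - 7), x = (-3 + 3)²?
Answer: -152/11 ≈ -13.818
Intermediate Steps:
x = 0 (x = 0² = 0)
W(r) = 1/(-7 + r)
-152*W(18) + x = -152/(-7 + 18) + 0 = -152/11 + 0 = -152/11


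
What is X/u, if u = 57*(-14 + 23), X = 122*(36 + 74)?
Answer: 13420/513 ≈ 26.160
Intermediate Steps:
X = 13420 (X = 122*110 = 13420)
u = 513 (u = 57*9 = 513)
X/u = 13420/513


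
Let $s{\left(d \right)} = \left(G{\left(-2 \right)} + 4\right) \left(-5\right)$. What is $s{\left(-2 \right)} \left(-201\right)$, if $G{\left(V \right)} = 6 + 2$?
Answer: $12060$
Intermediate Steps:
$G{\left(V \right)} = 8$
$s{\left(d \right)} = -60$ ($s{\left(d \right)} = \left(8 + 4\right) \left(-5\right) = 12 \left(-5\right) = -60$)
$s{\left(-2 \right)} \left(-201\right) = \left(-60\right) \left(-201\right) = 12060$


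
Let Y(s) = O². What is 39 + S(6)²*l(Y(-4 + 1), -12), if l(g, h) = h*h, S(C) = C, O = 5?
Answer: 5223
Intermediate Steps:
Y(s) = 25 (Y(s) = 5² = 25)
l(g, h) = h²
39 + S(6)²*l(Y(-4 + 1), -12) = 39 + 6²*(-12)² = 39 + 36*144 = 39 + 5184 = 5223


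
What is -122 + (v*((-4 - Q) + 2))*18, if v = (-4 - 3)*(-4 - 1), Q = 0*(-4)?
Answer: -1382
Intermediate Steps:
Q = 0
v = 35 (v = -7*(-5) = 35)
-122 + (v*((-4 - Q) + 2))*18 = -122 + (35*((-4 - 1*0) + 2))*18 = -122 + (35*((-4 + 0) + 2))*18 = -122 + (35*(-4 + 2))*18 = -122 + (35*(-2))*18 = -122 - 70*18 = -122 - 1260 = -1382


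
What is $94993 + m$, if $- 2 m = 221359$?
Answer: $- \frac{31373}{2} \approx -15687.0$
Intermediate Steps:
$m = - \frac{221359}{2}$ ($m = \left(- \frac{1}{2}\right) 221359 = - \frac{221359}{2} \approx -1.1068 \cdot 10^{5}$)
$94993 + m = 94993 - \frac{221359}{2} = - \frac{31373}{2}$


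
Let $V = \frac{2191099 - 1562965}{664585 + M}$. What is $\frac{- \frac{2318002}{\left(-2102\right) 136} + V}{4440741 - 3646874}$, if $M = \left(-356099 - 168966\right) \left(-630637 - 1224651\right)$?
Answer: $\frac{22137999374625779}{2167424106177622459160} \approx 1.0214 \cdot 10^{-5}$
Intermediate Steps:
$M = 974146793720$ ($M = \left(-525065\right) \left(-1855288\right) = 974146793720$)
$V = \frac{209378}{324715819435}$ ($V = \frac{2191099 - 1562965}{664585 + 974146793720} = \frac{628134}{974147458305} = 628134 \cdot \frac{1}{974147458305} = \frac{209378}{324715819435} \approx 6.448 \cdot 10^{-7}$)
$\frac{- \frac{2318002}{\left(-2102\right) 136} + V}{4440741 - 3646874} = \frac{- \frac{2318002}{\left(-2102\right) 136} + \frac{209378}{324715819435}}{4440741 - 3646874} = \frac{- \frac{2318002}{-285872} + \frac{209378}{324715819435}}{793867} = \left(\left(-2318002\right) \left(- \frac{1}{285872}\right) + \frac{209378}{324715819435}\right) \frac{1}{793867} = \left(\frac{1159001}{142936} + \frac{209378}{324715819435}\right) \frac{1}{793867} = \frac{22137999374625779}{2730210609809480} \cdot \frac{1}{793867} = \frac{22137999374625779}{2167424106177622459160}$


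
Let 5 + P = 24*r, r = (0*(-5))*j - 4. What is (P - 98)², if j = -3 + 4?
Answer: 39601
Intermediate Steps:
j = 1
r = -4 (r = (0*(-5))*1 - 4 = 0*1 - 4 = 0 - 4 = -4)
P = -101 (P = -5 + 24*(-4) = -5 - 96 = -101)
(P - 98)² = (-101 - 98)² = (-199)² = 39601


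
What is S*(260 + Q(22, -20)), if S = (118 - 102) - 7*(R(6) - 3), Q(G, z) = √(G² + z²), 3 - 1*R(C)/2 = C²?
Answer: 129740 + 998*√221 ≈ 1.4458e+5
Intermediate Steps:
R(C) = 6 - 2*C²
S = 499 (S = (118 - 102) - 7*((6 - 2*6²) - 3) = 16 - 7*((6 - 2*36) - 3) = 16 - 7*((6 - 72) - 3) = 16 - 7*(-66 - 3) = 16 - 7*(-69) = 16 - 1*(-483) = 16 + 483 = 499)
S*(260 + Q(22, -20)) = 499*(260 + √(22² + (-20)²)) = 499*(260 + √(484 + 400)) = 499*(260 + √884) = 499*(260 + 2*√221) = 129740 + 998*√221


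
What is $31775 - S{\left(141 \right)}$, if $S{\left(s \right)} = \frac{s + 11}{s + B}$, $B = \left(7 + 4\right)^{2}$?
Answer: $\frac{4162449}{131} \approx 31774.0$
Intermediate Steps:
$B = 121$ ($B = 11^{2} = 121$)
$S{\left(s \right)} = \frac{11 + s}{121 + s}$ ($S{\left(s \right)} = \frac{s + 11}{s + 121} = \frac{11 + s}{121 + s}$)
$31775 - S{\left(141 \right)} = 31775 - \frac{11 + 141}{121 + 141} = 31775 - \frac{1}{262} \cdot 152 = 31775 - \frac{76}{131} = \frac{4162449}{131}$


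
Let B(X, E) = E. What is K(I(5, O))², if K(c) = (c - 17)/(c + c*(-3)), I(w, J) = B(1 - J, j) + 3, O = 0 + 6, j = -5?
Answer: 361/16 ≈ 22.563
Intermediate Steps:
O = 6
I(w, J) = -2 (I(w, J) = -5 + 3 = -2)
K(c) = -(-17 + c)/(2*c) (K(c) = (-17 + c)/(c - 3*c) = (-17 + c)/((-2*c)) = (-17 + c)*(-1/(2*c)) = -(-17 + c)/(2*c))
K(I(5, O))² = ((½)*(17 - 1*(-2))/(-2))² = ((½)*(-½)*(17 + 2))² = ((½)*(-½)*19)² = (-19/4)² = 361/16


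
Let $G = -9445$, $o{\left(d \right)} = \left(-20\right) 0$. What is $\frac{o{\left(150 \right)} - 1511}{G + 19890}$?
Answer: $- \frac{1511}{10445} \approx -0.14466$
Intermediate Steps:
$o{\left(d \right)} = 0$
$\frac{o{\left(150 \right)} - 1511}{G + 19890} = \frac{0 - 1511}{-9445 + 19890} = - \frac{1511}{10445}$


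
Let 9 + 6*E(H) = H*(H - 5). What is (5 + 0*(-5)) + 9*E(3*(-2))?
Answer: 181/2 ≈ 90.500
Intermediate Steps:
E(H) = -3/2 + H*(-5 + H)/6 (E(H) = -3/2 + (H*(H - 5))/6 = -3/2 + (H*(-5 + H))/6 = -3/2 + H*(-5 + H)/6)
(5 + 0*(-5)) + 9*E(3*(-2)) = (5 + 0*(-5)) + 9*(-3/2 - 5*(-2)/2 + (3*(-2))**2/6) = (5 + 0) + 9*(-3/2 - 5/6*(-6) + (1/6)*(-6)**2) = 5 + 9*(-3/2 + 5 + (1/6)*36) = 5 + 9*(-3/2 + 5 + 6) = 5 + 9*(19/2) = 5 + 171/2 = 181/2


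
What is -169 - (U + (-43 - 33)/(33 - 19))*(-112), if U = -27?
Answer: -3801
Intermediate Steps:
-169 - (U + (-43 - 33)/(33 - 19))*(-112) = -169 - (-27 + (-43 - 33)/(33 - 19))*(-112) = -169 - (-27 - 76/14)*(-112) = -169 - (-27 - 76*1/14)*(-112) = -169 - (-27 - 38/7)*(-112) = -169 - (-227)*(-112)/7 = -169 - 1*3632 = -169 - 3632 = -3801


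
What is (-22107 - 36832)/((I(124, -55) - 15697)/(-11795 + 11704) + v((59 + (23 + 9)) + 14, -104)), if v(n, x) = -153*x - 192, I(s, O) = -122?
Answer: -5363449/1446339 ≈ -3.7083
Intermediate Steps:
v(n, x) = -192 - 153*x
(-22107 - 36832)/((I(124, -55) - 15697)/(-11795 + 11704) + v((59 + (23 + 9)) + 14, -104)) = (-22107 - 36832)/((-122 - 15697)/(-11795 + 11704) + (-192 - 153*(-104))) = -58939/(-15819/(-91) + (-192 + 15912)) = -58939/(-15819*(-1/91) + 15720) = -58939/(15819/91 + 15720) = -58939/1446339/91 = -58939*91/1446339 = -5363449/1446339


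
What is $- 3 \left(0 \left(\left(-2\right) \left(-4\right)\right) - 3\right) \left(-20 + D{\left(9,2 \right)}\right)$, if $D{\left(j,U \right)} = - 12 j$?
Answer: $-1152$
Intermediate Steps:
$- 3 \left(0 \left(\left(-2\right) \left(-4\right)\right) - 3\right) \left(-20 + D{\left(9,2 \right)}\right) = - 3 \left(0 \left(\left(-2\right) \left(-4\right)\right) - 3\right) \left(-20 - 108\right) = - 3 \left(0 \cdot 8 - 3\right) \left(-20 - 108\right) = - 3 \left(0 - 3\right) \left(-128\right) = \left(-3\right) \left(-3\right) \left(-128\right) = 9 \left(-128\right) = -1152$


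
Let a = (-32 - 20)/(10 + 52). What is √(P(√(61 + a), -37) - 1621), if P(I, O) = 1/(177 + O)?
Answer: I*√7942865/70 ≈ 40.262*I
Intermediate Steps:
a = -26/31 (a = -52/62 = -52*1/62 = -26/31 ≈ -0.83871)
√(P(√(61 + a), -37) - 1621) = √(1/(177 - 37) - 1621) = √(1/140 - 1621) = √(-226939/140) = I*√7942865/70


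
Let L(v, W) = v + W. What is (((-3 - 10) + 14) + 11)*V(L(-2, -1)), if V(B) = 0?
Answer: 0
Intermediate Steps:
L(v, W) = W + v
(((-3 - 10) + 14) + 11)*V(L(-2, -1)) = (((-3 - 10) + 14) + 11)*0 = ((-13 + 14) + 11)*0 = (1 + 11)*0 = 12*0 = 0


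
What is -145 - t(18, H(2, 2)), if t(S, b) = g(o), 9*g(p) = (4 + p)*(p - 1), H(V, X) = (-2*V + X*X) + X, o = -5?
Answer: -437/3 ≈ -145.67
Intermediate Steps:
H(V, X) = X + X² - 2*V (H(V, X) = (-2*V + X²) + X = (X² - 2*V) + X = X + X² - 2*V)
g(p) = (-1 + p)*(4 + p)/9 (g(p) = ((4 + p)*(p - 1))/9 = ((4 + p)*(-1 + p))/9 = ((-1 + p)*(4 + p))/9 = (-1 + p)*(4 + p)/9)
t(S, b) = ⅔ (t(S, b) = -4/9 + (⅓)*(-5) + (⅑)*(-5)² = -4/9 - 5/3 + (⅑)*25 = -4/9 - 5/3 + 25/9 = ⅔)
-145 - t(18, H(2, 2)) = -145 - 1*⅔ = -145 - ⅔ = -437/3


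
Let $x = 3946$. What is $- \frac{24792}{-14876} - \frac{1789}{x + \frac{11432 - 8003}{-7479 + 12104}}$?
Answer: $\frac{82364831567}{67885432201} \approx 1.2133$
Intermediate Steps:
$- \frac{24792}{-14876} - \frac{1789}{x + \frac{11432 - 8003}{-7479 + 12104}} = - \frac{24792}{-14876} - \frac{1789}{3946 + \frac{11432 - 8003}{-7479 + 12104}} = \left(-24792\right) \left(- \frac{1}{14876}\right) - \frac{1789}{3946 + \frac{3429}{4625}} = \frac{6198}{3719} - \frac{1789}{3946 + 3429 \cdot \frac{1}{4625}} = \frac{6198}{3719} - \frac{1789}{3946 + \frac{3429}{4625}} = \frac{6198}{3719} - \frac{1789}{\frac{18253679}{4625}} = \frac{6198}{3719} - \frac{8274125}{18253679} = \frac{82364831567}{67885432201}$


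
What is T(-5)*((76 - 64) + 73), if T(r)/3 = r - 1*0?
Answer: -1275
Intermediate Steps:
T(r) = 3*r (T(r) = 3*(r - 1*0) = 3*(r + 0) = 3*r)
T(-5)*((76 - 64) + 73) = (3*(-5))*((76 - 64) + 73) = -15*(12 + 73) = -15*85 = -1275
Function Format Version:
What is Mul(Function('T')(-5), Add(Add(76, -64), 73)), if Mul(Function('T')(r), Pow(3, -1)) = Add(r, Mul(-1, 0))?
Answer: -1275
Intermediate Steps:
Function('T')(r) = Mul(3, r) (Function('T')(r) = Mul(3, Add(r, Mul(-1, 0))) = Mul(3, Add(r, 0)) = Mul(3, r))
Mul(Function('T')(-5), Add(Add(76, -64), 73)) = Mul(Mul(3, -5), Add(Add(76, -64), 73)) = Mul(-15, Add(12, 73)) = Mul(-15, 85) = -1275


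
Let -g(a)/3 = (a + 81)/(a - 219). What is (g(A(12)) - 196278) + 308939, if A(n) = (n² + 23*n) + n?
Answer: 7998418/71 ≈ 1.1265e+5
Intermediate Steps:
A(n) = n² + 24*n
g(a) = -3*(81 + a)/(-219 + a) (g(a) = -3*(a + 81)/(a - 219) = -3*(81 + a)/(-219 + a))
(g(A(12)) - 196278) + 308939 = (3*(-81 - 12*(24 + 12))/(-219 + 12*(24 + 12)) - 196278) + 308939 = (3*(-81 - 12*36)/(-219 + 12*36) - 196278) + 308939 = (3*(-81 - 1*432)/(-219 + 432) - 196278) + 308939 = (3*(-81 - 432)/213 - 196278) + 308939 = (3*(1/213)*(-513) - 196278) + 308939 = (-513/71 - 196278) + 308939 = -13936251/71 + 308939 = 7998418/71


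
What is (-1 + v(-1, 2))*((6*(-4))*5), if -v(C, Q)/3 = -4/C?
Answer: 1560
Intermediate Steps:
v(C, Q) = 12/C (v(C, Q) = -(-12)/C = 12/C)
(-1 + v(-1, 2))*((6*(-4))*5) = (-1 + 12/(-1))*((6*(-4))*5) = (-1 + 12*(-1))*(-24*5) = (-1 - 12)*(-120) = -13*(-120) = 1560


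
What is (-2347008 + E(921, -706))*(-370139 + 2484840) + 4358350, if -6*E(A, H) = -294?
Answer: -4963112185909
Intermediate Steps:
E(A, H) = 49 (E(A, H) = -1/6*(-294) = 49)
(-2347008 + E(921, -706))*(-370139 + 2484840) + 4358350 = (-2347008 + 49)*(-370139 + 2484840) + 4358350 = -2346959*2114701 + 4358350 = -4963116544259 + 4358350 = -4963112185909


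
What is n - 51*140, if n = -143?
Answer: -7283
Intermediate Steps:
n - 51*140 = -143 - 51*140 = -143 - 7140 = -7283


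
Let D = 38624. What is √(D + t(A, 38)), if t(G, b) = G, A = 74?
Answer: √38698 ≈ 196.72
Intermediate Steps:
√(D + t(A, 38)) = √(38624 + 74) = √38698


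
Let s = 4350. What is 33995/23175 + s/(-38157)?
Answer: 79755731/58952565 ≈ 1.3529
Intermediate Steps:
33995/23175 + s/(-38157) = 33995/23175 + 4350/(-38157) = 33995*(1/23175) + 4350*(-1/38157) = 6799/4635 - 1450/12719 = 79755731/58952565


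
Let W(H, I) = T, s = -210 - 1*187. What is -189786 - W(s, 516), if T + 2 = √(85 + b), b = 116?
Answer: -189784 - √201 ≈ -1.8980e+5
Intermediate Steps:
s = -397 (s = -210 - 187 = -397)
T = -2 + √201 (T = -2 + √(85 + 116) = -2 + √201 ≈ 12.177)
W(H, I) = -2 + √201
-189786 - W(s, 516) = -189786 - (-2 + √201) = -189786 + (2 - √201) = -189784 - √201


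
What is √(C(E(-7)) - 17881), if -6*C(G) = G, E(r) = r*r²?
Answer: I*√641658/6 ≈ 133.51*I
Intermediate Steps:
E(r) = r³
C(G) = -G/6
√(C(E(-7)) - 17881) = √(-⅙*(-7)³ - 17881) = √(-⅙*(-343) - 17881) = √(343/6 - 17881) = √(-106943/6) = I*√641658/6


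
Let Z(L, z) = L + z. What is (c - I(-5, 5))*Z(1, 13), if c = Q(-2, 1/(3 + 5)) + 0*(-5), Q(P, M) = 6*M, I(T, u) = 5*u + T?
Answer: -539/2 ≈ -269.50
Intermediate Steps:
I(T, u) = T + 5*u
c = 3/4 (c = 6/(3 + 5) + 0*(-5) = 6/8 + 0 = 6*(1/8) + 0 = 3/4 + 0 = 3/4 ≈ 0.75000)
(c - I(-5, 5))*Z(1, 13) = (3/4 - (-5 + 5*5))*(1 + 13) = (3/4 - (-5 + 25))*14 = (3/4 - 1*20)*14 = (3/4 - 20)*14 = -77/4*14 = -539/2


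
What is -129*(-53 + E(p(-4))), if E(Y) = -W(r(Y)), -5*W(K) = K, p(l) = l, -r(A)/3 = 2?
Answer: 34959/5 ≈ 6991.8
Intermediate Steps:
r(A) = -6 (r(A) = -3*2 = -6)
W(K) = -K/5
E(Y) = -6/5 (E(Y) = -(-1)*(-6)/5 = -1*6/5 = -6/5)
-129*(-53 + E(p(-4))) = -129*(-53 - 6/5) = -129*(-271/5) = 34959/5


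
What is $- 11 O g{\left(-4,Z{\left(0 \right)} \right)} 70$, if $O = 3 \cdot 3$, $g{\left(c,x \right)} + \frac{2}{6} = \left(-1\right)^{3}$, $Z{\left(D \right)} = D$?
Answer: $9240$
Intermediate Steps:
$g{\left(c,x \right)} = - \frac{4}{3}$ ($g{\left(c,x \right)} = - \frac{1}{3} + \left(-1\right)^{3} = - \frac{1}{3} - 1 = - \frac{4}{3}$)
$O = 9$
$- 11 O g{\left(-4,Z{\left(0 \right)} \right)} 70 = - \frac{11 \cdot 9 \left(-4\right)}{3} \cdot 70 = - \frac{99 \left(-4\right)}{3} \cdot 70 = \left(-1\right) \left(-132\right) 70 = 132 \cdot 70 = 9240$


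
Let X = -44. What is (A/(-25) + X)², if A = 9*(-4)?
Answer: 1132096/625 ≈ 1811.4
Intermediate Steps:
A = -36
(A/(-25) + X)² = (-36/(-25) - 44)² = (-36*(-1/25) - 44)² = (36/25 - 44)² = (-1064/25)² = 1132096/625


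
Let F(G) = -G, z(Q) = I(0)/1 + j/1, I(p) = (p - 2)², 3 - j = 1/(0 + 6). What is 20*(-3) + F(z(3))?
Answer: -401/6 ≈ -66.833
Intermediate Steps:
j = 17/6 (j = 3 - 1/(0 + 6) = 3 - 1/6 = 3 - 1*⅙ = 3 - ⅙ = 17/6 ≈ 2.8333)
I(p) = (-2 + p)²
z(Q) = 41/6 (z(Q) = (-2 + 0)²/1 + (17/6)/1 = (-2)²*1 + (17/6)*1 = 4*1 + 17/6 = 4 + 17/6 = 41/6)
20*(-3) + F(z(3)) = 20*(-3) - 1*41/6 = -60 - 41/6 = -401/6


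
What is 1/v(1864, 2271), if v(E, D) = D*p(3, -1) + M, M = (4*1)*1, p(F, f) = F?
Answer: 1/6817 ≈ 0.00014669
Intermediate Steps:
M = 4 (M = 4*1 = 4)
v(E, D) = 4 + 3*D (v(E, D) = D*3 + 4 = 3*D + 4 = 4 + 3*D)
1/v(1864, 2271) = 1/(4 + 3*2271) = 1/(4 + 6813) = 1/6817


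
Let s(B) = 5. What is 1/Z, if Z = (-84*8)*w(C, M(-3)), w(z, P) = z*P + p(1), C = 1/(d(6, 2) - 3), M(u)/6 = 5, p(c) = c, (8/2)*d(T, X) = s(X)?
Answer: 1/10848 ≈ 9.2183e-5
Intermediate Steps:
d(T, X) = 5/4 (d(T, X) = (¼)*5 = 5/4)
M(u) = 30 (M(u) = 6*5 = 30)
C = -4/7 (C = 1/(5/4 - 3) = 1/(-7/4) = -4/7 ≈ -0.57143)
w(z, P) = 1 + P*z (w(z, P) = z*P + 1 = P*z + 1 = 1 + P*z)
Z = 10848 (Z = (-84*8)*(1 + 30*(-4/7)) = -672*(1 - 120/7) = -672*(-113/7) = 10848)
1/Z = 1/10848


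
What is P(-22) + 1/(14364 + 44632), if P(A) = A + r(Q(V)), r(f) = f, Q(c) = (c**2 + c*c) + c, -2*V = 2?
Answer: -1238915/58996 ≈ -21.000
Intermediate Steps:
V = -1 (V = -1/2*2 = -1)
Q(c) = c + 2*c**2 (Q(c) = (c**2 + c**2) + c = 2*c**2 + c = c + 2*c**2)
P(A) = 1 + A (P(A) = A - (1 + 2*(-1)) = A - (1 - 2) = A - 1*(-1) = A + 1 = 1 + A)
P(-22) + 1/(14364 + 44632) = (1 - 22) + 1/(14364 + 44632) = -21 + 1/58996 = -1238915/58996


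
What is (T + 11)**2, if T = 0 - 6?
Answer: 25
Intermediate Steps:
T = -6
(T + 11)**2 = (-6 + 11)**2 = 5**2 = 25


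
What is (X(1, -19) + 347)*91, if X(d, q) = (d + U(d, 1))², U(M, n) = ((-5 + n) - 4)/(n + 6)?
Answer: 221052/7 ≈ 31579.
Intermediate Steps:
U(M, n) = (-9 + n)/(6 + n)
X(d, q) = (-8/7 + d)² (X(d, q) = (d + (-9 + 1)/(6 + 1))² = (d - 8/7)² = (-8/7 + d)²)
(X(1, -19) + 347)*91 = ((-8 + 7*1)²/49 + 347)*91 = ((-8 + 7)²/49 + 347)*91 = ((1/49)*(-1)² + 347)*91 = ((1/49)*1 + 347)*91 = (1/49 + 347)*91 = (17004/49)*91 = 221052/7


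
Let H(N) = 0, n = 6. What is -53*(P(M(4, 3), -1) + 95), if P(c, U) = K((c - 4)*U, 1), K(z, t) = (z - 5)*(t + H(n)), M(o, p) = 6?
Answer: -4664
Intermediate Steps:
K(z, t) = t*(-5 + z) (K(z, t) = (z - 5)*(t + 0) = (-5 + z)*t = t*(-5 + z))
P(c, U) = -5 + U*(-4 + c) (P(c, U) = 1*(-5 + (c - 4)*U) = 1*(-5 + (-4 + c)*U) = 1*(-5 + U*(-4 + c)) = -5 + U*(-4 + c))
-53*(P(M(4, 3), -1) + 95) = -53*((-5 - (-4 + 6)) + 95) = -53*((-5 - 1*2) + 95) = -53*((-5 - 2) + 95) = -53*(-7 + 95) = -53*88 = -4664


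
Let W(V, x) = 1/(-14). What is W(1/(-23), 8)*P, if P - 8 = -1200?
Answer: 596/7 ≈ 85.143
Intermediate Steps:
P = -1192 (P = 8 - 1200 = -1192)
W(V, x) = -1/14
W(1/(-23), 8)*P = -1/14*(-1192) = 596/7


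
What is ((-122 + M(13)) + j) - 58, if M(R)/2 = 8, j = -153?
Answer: -317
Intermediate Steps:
M(R) = 16 (M(R) = 2*8 = 16)
((-122 + M(13)) + j) - 58 = ((-122 + 16) - 153) - 58 = (-106 - 153) - 58 = -259 - 58 = -317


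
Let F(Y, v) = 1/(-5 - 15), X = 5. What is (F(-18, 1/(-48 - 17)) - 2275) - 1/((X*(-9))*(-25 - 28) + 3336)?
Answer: -260311241/114420 ≈ -2275.1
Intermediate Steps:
F(Y, v) = -1/20 (F(Y, v) = 1/(-20) = -1/20)
(F(-18, 1/(-48 - 17)) - 2275) - 1/((X*(-9))*(-25 - 28) + 3336) = (-1/20 - 2275) - 1/((5*(-9))*(-25 - 28) + 3336) = -45501/20 - 1/(-45*(-53) + 3336) = -45501/20 - 1/(2385 + 3336) = -45501/20 - 1/5721 = -260311241/114420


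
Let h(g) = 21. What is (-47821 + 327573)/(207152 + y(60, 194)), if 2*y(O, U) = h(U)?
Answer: 559504/414325 ≈ 1.3504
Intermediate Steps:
y(O, U) = 21/2 (y(O, U) = (1/2)*21 = 21/2)
(-47821 + 327573)/(207152 + y(60, 194)) = (-47821 + 327573)/(207152 + 21/2) = 279752/(414325/2) = 279752*(2/414325) = 559504/414325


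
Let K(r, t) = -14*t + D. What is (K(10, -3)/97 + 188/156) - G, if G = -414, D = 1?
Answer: 1572398/3783 ≈ 415.65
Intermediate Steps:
K(r, t) = 1 - 14*t (K(r, t) = -14*t + 1 = 1 - 14*t)
(K(10, -3)/97 + 188/156) - G = ((1 - 14*(-3))/97 + 188/156) - 1*(-414) = ((1 + 42)*(1/97) + 188*(1/156)) + 414 = (43*(1/97) + 47/39) + 414 = (43/97 + 47/39) + 414 = 6236/3783 + 414 = 1572398/3783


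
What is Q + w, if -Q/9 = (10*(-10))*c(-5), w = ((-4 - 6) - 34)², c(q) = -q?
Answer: 6436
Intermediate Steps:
w = 1936 (w = (-10 - 34)² = (-44)² = 1936)
Q = 4500 (Q = -9*10*(-10)*(-1*(-5)) = -(-900)*5 = -9*(-500) = 4500)
Q + w = 4500 + 1936 = 6436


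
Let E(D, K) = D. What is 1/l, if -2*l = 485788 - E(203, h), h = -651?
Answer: -2/485585 ≈ -4.1187e-6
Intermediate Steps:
l = -485585/2 (l = -(485788 - 1*203)/2 = -(485788 - 203)/2 = -½*485585 = -485585/2 ≈ -2.4279e+5)
1/l = 1/(-485585/2) = -2/485585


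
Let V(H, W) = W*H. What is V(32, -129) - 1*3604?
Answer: -7732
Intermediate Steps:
V(H, W) = H*W
V(32, -129) - 1*3604 = 32*(-129) - 1*3604 = -4128 - 3604 = -7732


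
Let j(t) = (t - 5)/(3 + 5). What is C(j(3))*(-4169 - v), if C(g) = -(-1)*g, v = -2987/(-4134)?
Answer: 17237633/16536 ≈ 1042.4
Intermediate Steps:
j(t) = -5/8 + t/8 (j(t) = (-5 + t)/8 = (-5 + t)*(⅛) = -5/8 + t/8)
v = 2987/4134 (v = -2987*(-1/4134) = 2987/4134 ≈ 0.72254)
C(g) = g
C(j(3))*(-4169 - v) = (-5/8 + (⅛)*3)*(-4169 - 1*2987/4134) = (-5/8 + 3/8)*(-4169 - 2987/4134) = -¼*(-17237633/4134) = 17237633/16536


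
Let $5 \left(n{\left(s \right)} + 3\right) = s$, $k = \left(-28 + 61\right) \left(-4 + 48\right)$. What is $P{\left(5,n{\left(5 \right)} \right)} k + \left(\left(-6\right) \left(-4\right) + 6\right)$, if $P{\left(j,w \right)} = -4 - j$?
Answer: $-13038$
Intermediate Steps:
$k = 1452$ ($k = 33 \cdot 44 = 1452$)
$n{\left(s \right)} = -3 + \frac{s}{5}$
$P{\left(5,n{\left(5 \right)} \right)} k + \left(\left(-6\right) \left(-4\right) + 6\right) = \left(-4 - 5\right) 1452 + \left(\left(-6\right) \left(-4\right) + 6\right) = \left(-4 - 5\right) 1452 + \left(24 + 6\right) = \left(-9\right) 1452 + 30 = -13068 + 30 = -13038$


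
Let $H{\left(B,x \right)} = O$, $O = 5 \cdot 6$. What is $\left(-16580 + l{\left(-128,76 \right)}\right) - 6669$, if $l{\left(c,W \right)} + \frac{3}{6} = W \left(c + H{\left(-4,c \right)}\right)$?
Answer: $- \frac{61395}{2} \approx -30698.0$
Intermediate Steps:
$O = 30$
$H{\left(B,x \right)} = 30$
$l{\left(c,W \right)} = - \frac{1}{2} + W \left(30 + c\right)$ ($l{\left(c,W \right)} = - \frac{1}{2} + W \left(c + 30\right) = - \frac{1}{2} + W \left(30 + c\right)$)
$\left(-16580 + l{\left(-128,76 \right)}\right) - 6669 = \left(-16580 + \left(- \frac{1}{2} + 30 \cdot 76 + 76 \left(-128\right)\right)\right) - 6669 = \left(-16580 - \frac{14897}{2}\right) - 6669 = - \frac{48057}{2} - 6669 = - \frac{61395}{2}$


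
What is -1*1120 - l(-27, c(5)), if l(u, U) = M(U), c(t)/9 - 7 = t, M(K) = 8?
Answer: -1128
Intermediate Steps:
c(t) = 63 + 9*t
l(u, U) = 8
-1*1120 - l(-27, c(5)) = -1*1120 - 1*8 = -1120 - 8 = -1128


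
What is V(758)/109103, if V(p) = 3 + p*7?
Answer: 5309/109103 ≈ 0.048660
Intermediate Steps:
V(p) = 3 + 7*p
V(758)/109103 = (3 + 7*758)/109103 = (3 + 5306)*(1/109103) = 5309*(1/109103) = 5309/109103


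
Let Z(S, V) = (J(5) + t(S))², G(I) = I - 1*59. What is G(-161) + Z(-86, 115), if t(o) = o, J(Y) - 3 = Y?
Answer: 5864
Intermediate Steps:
G(I) = -59 + I (G(I) = I - 59 = -59 + I)
J(Y) = 3 + Y
Z(S, V) = (8 + S)² (Z(S, V) = ((3 + 5) + S)² = (8 + S)²)
G(-161) + Z(-86, 115) = (-59 - 161) + (8 - 86)² = -220 + (-78)² = -220 + 6084 = 5864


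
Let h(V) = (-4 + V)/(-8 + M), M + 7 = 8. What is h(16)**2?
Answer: 144/49 ≈ 2.9388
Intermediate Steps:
M = 1 (M = -7 + 8 = 1)
h(V) = 4/7 - V/7 (h(V) = (-4 + V)/(-8 + 1) = (-4 + V)/(-7) = (-4 + V)*(-1/7) = 4/7 - V/7)
h(16)**2 = (4/7 - 1/7*16)**2 = (4/7 - 16/7)**2 = (-12/7)**2 = 144/49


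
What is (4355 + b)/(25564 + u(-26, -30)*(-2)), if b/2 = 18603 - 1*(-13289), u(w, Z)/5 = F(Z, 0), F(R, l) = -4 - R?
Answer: 68139/25304 ≈ 2.6928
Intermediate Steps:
u(w, Z) = -20 - 5*Z (u(w, Z) = 5*(-4 - Z) = -20 - 5*Z)
b = 63784 (b = 2*(18603 - 1*(-13289)) = 2*(18603 + 13289) = 2*31892 = 63784)
(4355 + b)/(25564 + u(-26, -30)*(-2)) = (4355 + 63784)/(25564 + (-20 - 5*(-30))*(-2)) = 68139/(25564 + (-20 + 150)*(-2)) = 68139/(25564 + 130*(-2)) = 68139/(25564 - 260) = 68139/25304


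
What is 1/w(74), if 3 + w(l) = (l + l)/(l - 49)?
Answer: 25/73 ≈ 0.34247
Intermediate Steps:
w(l) = -3 + 2*l/(-49 + l) (w(l) = -3 + (l + l)/(l - 49) = -3 + (2*l)/(-49 + l) = -3 + 2*l/(-49 + l))
1/w(74) = 1/((147 - 1*74)/(-49 + 74)) = 1/((147 - 74)/25) = 1/((1/25)*73) = 1/(73/25) = 25/73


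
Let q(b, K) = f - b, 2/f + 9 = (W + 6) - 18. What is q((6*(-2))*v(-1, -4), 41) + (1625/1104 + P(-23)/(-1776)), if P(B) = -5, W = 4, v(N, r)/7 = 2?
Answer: 2450089/14467 ≈ 169.36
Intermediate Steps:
v(N, r) = 14 (v(N, r) = 7*2 = 14)
f = -2/17 (f = 2/(-9 + ((4 + 6) - 18)) = 2/(-9 + (10 - 18)) = 2/(-9 - 8) = 2/(-17) = 2*(-1/17) = -2/17 ≈ -0.11765)
q(b, K) = -2/17 - b
q((6*(-2))*v(-1, -4), 41) + (1625/1104 + P(-23)/(-1776)) = (-2/17 - 6*(-2)*14) + (1625/1104 - 5/(-1776)) = (-2/17 - (-12)*14) + (1625*(1/1104) - 5*(-1/1776)) = (-2/17 - 1*(-168)) + (1625/1104 + 5/1776) = (-2/17 + 168) + 1255/851 = 2854/17 + 1255/851 = 2450089/14467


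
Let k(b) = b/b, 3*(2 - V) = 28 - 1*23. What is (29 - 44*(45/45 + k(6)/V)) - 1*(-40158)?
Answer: 40011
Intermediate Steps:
V = 1/3 (V = 2 - (28 - 1*23)/3 = 2 - (28 - 23)/3 = 2 - 1/3*5 = 2 - 5/3 = 1/3 ≈ 0.33333)
k(b) = 1
(29 - 44*(45/45 + k(6)/V)) - 1*(-40158) = (29 - 44*(45/45 + 1/(1/3))) - 1*(-40158) = (29 - 44*(45*(1/45) + 1*3)) + 40158 = (29 - 44*(1 + 3)) + 40158 = (29 - 44*4) + 40158 = (29 - 176) + 40158 = -147 + 40158 = 40011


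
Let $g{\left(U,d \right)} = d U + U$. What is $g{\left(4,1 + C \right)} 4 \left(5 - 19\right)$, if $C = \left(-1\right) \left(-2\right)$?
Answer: $-896$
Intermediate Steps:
$C = 2$
$g{\left(U,d \right)} = U + U d$ ($g{\left(U,d \right)} = U d + U = U + U d$)
$g{\left(4,1 + C \right)} 4 \left(5 - 19\right) = 4 \left(1 + \left(1 + 2\right)\right) 4 \left(5 - 19\right) = 4 \left(1 + 3\right) 4 \left(5 - 19\right) = 4 \cdot 4 \cdot 4 \left(-14\right) = 16 \cdot 4 \left(-14\right) = 64 \left(-14\right) = -896$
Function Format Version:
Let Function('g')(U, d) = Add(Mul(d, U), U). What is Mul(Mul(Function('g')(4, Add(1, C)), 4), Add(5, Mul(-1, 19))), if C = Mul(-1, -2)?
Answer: -896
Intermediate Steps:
C = 2
Function('g')(U, d) = Add(U, Mul(U, d)) (Function('g')(U, d) = Add(Mul(U, d), U) = Add(U, Mul(U, d)))
Mul(Mul(Function('g')(4, Add(1, C)), 4), Add(5, Mul(-1, 19))) = Mul(Mul(Mul(4, Add(1, Add(1, 2))), 4), Add(5, Mul(-1, 19))) = Mul(Mul(Mul(4, Add(1, 3)), 4), Add(5, -19)) = Mul(Mul(Mul(4, 4), 4), -14) = Mul(Mul(16, 4), -14) = Mul(64, -14) = -896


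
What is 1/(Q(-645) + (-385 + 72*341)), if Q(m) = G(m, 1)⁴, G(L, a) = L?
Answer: 1/173076824792 ≈ 5.7778e-12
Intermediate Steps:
Q(m) = m⁴
1/(Q(-645) + (-385 + 72*341)) = 1/((-645)⁴ + (-385 + 72*341)) = 1/(173076800625 + (-385 + 24552)) = 1/(173076800625 + 24167) = 1/173076824792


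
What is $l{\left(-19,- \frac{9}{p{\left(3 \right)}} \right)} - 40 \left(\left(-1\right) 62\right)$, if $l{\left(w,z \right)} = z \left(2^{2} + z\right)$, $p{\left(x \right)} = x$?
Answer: $2477$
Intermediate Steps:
$l{\left(w,z \right)} = z \left(4 + z\right)$
$l{\left(-19,- \frac{9}{p{\left(3 \right)}} \right)} - 40 \left(\left(-1\right) 62\right) = - \frac{9}{3} \left(4 - \frac{9}{3}\right) - 40 \left(\left(-1\right) 62\right) = \left(-9\right) \frac{1}{3} \left(4 - 3\right) - -2480 = - 3 \left(4 - 3\right) + 2480 = \left(-3\right) 1 + 2480 = -3 + 2480 = 2477$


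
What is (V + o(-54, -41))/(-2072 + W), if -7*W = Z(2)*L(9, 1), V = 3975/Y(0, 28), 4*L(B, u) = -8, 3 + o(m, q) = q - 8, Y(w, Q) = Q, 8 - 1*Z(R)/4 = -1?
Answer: -229/5248 ≈ -0.043636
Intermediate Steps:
Z(R) = 36 (Z(R) = 32 - 4*(-1) = 32 + 4 = 36)
o(m, q) = -11 + q (o(m, q) = -3 + (q - 8) = -3 + (-8 + q) = -11 + q)
L(B, u) = -2 (L(B, u) = (¼)*(-8) = -2)
V = 3975/28 ≈ 141.96
W = 72/7 (W = -36*(-2)/7 = -⅐*(-72) = 72/7 ≈ 10.286)
(V + o(-54, -41))/(-2072 + W) = (3975/28 + (-11 - 41))/(-2072 + 72/7) = (3975/28 - 52)/(-14432/7) = (2519/28)*(-7/14432) = -229/5248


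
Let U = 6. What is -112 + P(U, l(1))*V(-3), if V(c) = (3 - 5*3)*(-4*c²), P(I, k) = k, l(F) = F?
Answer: 320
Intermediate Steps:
V(c) = 48*c² (V(c) = (3 - 15)*(-4*c²) = -(-48)*c² = 48*c²)
-112 + P(U, l(1))*V(-3) = -112 + 1*(48*(-3)²) = -112 + 1*(48*9) = -112 + 1*432 = -112 + 432 = 320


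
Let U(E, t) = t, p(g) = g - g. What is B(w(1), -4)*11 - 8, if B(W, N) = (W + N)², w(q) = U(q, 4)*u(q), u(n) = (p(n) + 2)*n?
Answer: 168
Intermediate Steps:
p(g) = 0
u(n) = 2*n (u(n) = (0 + 2)*n = 2*n)
w(q) = 8*q (w(q) = 4*(2*q) = 8*q)
B(W, N) = (N + W)²
B(w(1), -4)*11 - 8 = (-4 + 8*1)²*11 - 8 = (-4 + 8)²*11 - 8 = 4²*11 - 8 = 16*11 - 8 = 176 - 8 = 168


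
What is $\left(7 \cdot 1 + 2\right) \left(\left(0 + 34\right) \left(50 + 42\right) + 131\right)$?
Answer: $29331$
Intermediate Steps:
$\left(7 \cdot 1 + 2\right) \left(\left(0 + 34\right) \left(50 + 42\right) + 131\right) = \left(7 + 2\right) \left(34 \cdot 92 + 131\right) = 9 \left(3128 + 131\right) = 9 \cdot 3259 = 29331$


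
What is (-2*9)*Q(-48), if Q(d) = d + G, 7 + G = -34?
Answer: 1602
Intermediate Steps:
G = -41 (G = -7 - 34 = -41)
Q(d) = -41 + d (Q(d) = d - 41 = -41 + d)
(-2*9)*Q(-48) = (-2*9)*(-41 - 48) = -18*(-89) = 1602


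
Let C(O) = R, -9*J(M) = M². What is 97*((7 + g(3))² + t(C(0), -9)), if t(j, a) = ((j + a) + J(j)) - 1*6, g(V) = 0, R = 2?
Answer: 31040/9 ≈ 3448.9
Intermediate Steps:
J(M) = -M²/9
C(O) = 2
t(j, a) = -6 + a + j - j²/9 (t(j, a) = ((j + a) - j²/9) - 1*6 = ((a + j) - j²/9) - 6 = (a + j - j²/9) - 6 = -6 + a + j - j²/9)
97*((7 + g(3))² + t(C(0), -9)) = 97*((7 + 0)² + (-6 - 9 + 2 - ⅑*2²)) = 97*(7² + (-6 - 9 + 2 - ⅑*4)) = 97*(49 + (-6 - 9 + 2 - 4/9)) = 97*(49 - 121/9) = 97*(320/9) = 31040/9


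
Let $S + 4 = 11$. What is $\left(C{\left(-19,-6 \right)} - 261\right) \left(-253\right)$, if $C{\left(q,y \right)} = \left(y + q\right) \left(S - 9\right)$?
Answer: $53383$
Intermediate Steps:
$S = 7$ ($S = -4 + 11 = 7$)
$C{\left(q,y \right)} = - 2 q - 2 y$ ($C{\left(q,y \right)} = \left(y + q\right) \left(7 - 9\right) = \left(q + y\right) \left(-2\right) = - 2 q - 2 y$)
$\left(C{\left(-19,-6 \right)} - 261\right) \left(-253\right) = \left(\left(\left(-2\right) \left(-19\right) - -12\right) - 261\right) \left(-253\right) = \left(\left(38 + 12\right) - 261\right) \left(-253\right) = \left(50 - 261\right) \left(-253\right) = \left(-211\right) \left(-253\right) = 53383$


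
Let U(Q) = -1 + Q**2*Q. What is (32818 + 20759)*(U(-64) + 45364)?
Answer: -11614475637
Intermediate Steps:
U(Q) = -1 + Q**3
(32818 + 20759)*(U(-64) + 45364) = (32818 + 20759)*((-1 + (-64)**3) + 45364) = 53577*((-1 - 262144) + 45364) = 53577*(-262145 + 45364) = 53577*(-216781) = -11614475637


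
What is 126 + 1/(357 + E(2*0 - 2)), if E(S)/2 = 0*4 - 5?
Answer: 43723/347 ≈ 126.00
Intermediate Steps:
E(S) = -10 (E(S) = 2*(0*4 - 5) = 2*(0 - 5) = 2*(-5) = -10)
126 + 1/(357 + E(2*0 - 2)) = 126 + 1/(357 - 10) = 126 + 1/347 = 43723/347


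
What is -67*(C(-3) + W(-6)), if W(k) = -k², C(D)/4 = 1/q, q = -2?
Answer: 2546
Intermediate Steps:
C(D) = -2 (C(D) = 4/(-2) = 4*(-½) = -2)
-67*(C(-3) + W(-6)) = -67*(-2 - 1*(-6)²) = -67*(-2 - 1*36) = -67*(-2 - 36) = -67*(-38) = 2546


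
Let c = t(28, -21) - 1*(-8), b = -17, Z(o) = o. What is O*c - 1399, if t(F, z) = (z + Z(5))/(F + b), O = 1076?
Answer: 62083/11 ≈ 5643.9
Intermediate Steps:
t(F, z) = (5 + z)/(-17 + F) (t(F, z) = (z + 5)/(F - 17) = (5 + z)/(-17 + F))
c = 72/11 (c = (5 - 21)/(-17 + 28) - 1*(-8) = -16/11 + 8 = 72/11 ≈ 6.5455)
O*c - 1399 = 1076*(72/11) - 1399 = 77472/11 - 1399 = 62083/11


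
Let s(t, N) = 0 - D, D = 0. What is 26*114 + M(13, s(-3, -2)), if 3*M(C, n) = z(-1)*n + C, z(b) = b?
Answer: 8905/3 ≈ 2968.3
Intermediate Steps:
s(t, N) = 0 (s(t, N) = 0 - 1*0 = 0 + 0 = 0)
M(C, n) = -n/3 + C/3 (M(C, n) = (-n + C)/3 = (C - n)/3 = -n/3 + C/3)
26*114 + M(13, s(-3, -2)) = 26*114 + (-⅓*0 + (⅓)*13) = 2964 + (0 + 13/3) = 2964 + 13/3 = 8905/3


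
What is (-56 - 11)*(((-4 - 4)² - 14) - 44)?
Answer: -402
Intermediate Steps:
(-56 - 11)*(((-4 - 4)² - 14) - 44) = -67*(((-8)² - 14) - 44) = -67*((64 - 14) - 44) = -67*(50 - 44) = -67*6 = -402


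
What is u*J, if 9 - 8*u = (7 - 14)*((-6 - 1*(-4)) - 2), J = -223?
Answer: 4237/8 ≈ 529.63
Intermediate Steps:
u = -19/8 (u = 9/8 - (7 - 14)*((-6 - 1*(-4)) - 2)/8 = 9/8 - (-7)*((-6 + 4) - 2)/8 = 9/8 - (-7)*(-2 - 2)/8 = 9/8 - (-7)*(-4)/8 = 9/8 - 1/8*28 = 9/8 - 7/2 = -19/8 ≈ -2.3750)
u*J = -19/8*(-223) = 4237/8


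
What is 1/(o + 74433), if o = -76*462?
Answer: 1/39321 ≈ 2.5432e-5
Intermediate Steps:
o = -35112
1/(o + 74433) = 1/(-35112 + 74433) = 1/39321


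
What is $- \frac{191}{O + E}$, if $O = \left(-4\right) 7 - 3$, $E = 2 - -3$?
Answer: $\frac{191}{26} \approx 7.3462$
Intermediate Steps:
$E = 5$ ($E = 2 + 3 = 5$)
$O = -31$ ($O = -28 - 3 = -31$)
$- \frac{191}{O + E} = - \frac{191}{-31 + 5} = - \frac{191}{-26} = \left(-191\right) \left(- \frac{1}{26}\right) = \frac{191}{26}$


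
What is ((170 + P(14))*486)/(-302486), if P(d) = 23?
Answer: -46899/151243 ≈ -0.31009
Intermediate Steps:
((170 + P(14))*486)/(-302486) = ((170 + 23)*486)/(-302486) = (193*486)*(-1/302486) = 93798*(-1/302486) = -46899/151243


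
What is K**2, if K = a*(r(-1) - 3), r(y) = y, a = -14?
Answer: 3136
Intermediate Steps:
K = 56 (K = -14*(-1 - 3) = -14*(-4) = 56)
K**2 = 56**2 = 3136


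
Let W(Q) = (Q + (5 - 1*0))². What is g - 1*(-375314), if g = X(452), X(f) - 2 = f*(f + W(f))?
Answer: 94979368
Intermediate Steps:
W(Q) = (5 + Q)² (W(Q) = (Q + (5 + 0))² = (Q + 5)² = (5 + Q)²)
X(f) = 2 + f*(f + (5 + f)²)
g = 94604054 (g = 2 + 452² + 452*(5 + 452)² = 2 + 204304 + 452*457² = 2 + 204304 + 452*208849 = 2 + 204304 + 94399748 = 94604054)
g - 1*(-375314) = 94604054 - 1*(-375314) = 94604054 + 375314 = 94979368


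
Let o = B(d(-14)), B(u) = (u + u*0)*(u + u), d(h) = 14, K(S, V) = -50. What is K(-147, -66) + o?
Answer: 342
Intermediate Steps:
B(u) = 2*u² (B(u) = (u + 0)*(2*u) = u*(2*u) = 2*u²)
o = 392 (o = 2*14² = 2*196 = 392)
K(-147, -66) + o = -50 + 392 = 342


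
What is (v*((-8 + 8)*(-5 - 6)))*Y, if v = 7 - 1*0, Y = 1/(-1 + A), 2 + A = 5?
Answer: 0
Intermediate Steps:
A = 3 (A = -2 + 5 = 3)
Y = 1/2 (Y = 1/(-1 + 3) = 1/2 ≈ 0.50000)
v = 7 (v = 7 + 0 = 7)
(v*((-8 + 8)*(-5 - 6)))*Y = (7*((-8 + 8)*(-5 - 6)))*(1/2) = (7*(0*(-11)))*(1/2) = (7*0)*(1/2) = 0*(1/2) = 0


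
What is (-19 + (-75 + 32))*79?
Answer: -4898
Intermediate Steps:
(-19 + (-75 + 32))*79 = (-19 - 43)*79 = -62*79 = -4898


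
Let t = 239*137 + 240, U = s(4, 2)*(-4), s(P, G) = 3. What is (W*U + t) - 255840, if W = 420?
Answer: -227897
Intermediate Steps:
U = -12 (U = 3*(-4) = -12)
t = 32983 (t = 32743 + 240 = 32983)
(W*U + t) - 255840 = (420*(-12) + 32983) - 255840 = (-5040 + 32983) - 255840 = 27943 - 255840 = -227897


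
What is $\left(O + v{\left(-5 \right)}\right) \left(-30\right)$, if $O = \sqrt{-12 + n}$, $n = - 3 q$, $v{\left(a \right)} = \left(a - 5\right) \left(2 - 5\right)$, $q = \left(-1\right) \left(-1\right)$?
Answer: $-900 - 30 i \sqrt{15} \approx -900.0 - 116.19 i$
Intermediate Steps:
$q = 1$
$v{\left(a \right)} = 15 - 3 a$ ($v{\left(a \right)} = \left(-5 + a\right) \left(-3\right) = 15 - 3 a$)
$n = -3$ ($n = \left(-3\right) 1 = -3$)
$O = i \sqrt{15}$ ($O = \sqrt{-12 - 3} = \sqrt{-15} = i \sqrt{15} \approx 3.873 i$)
$\left(O + v{\left(-5 \right)}\right) \left(-30\right) = \left(i \sqrt{15} + \left(15 - -15\right)\right) \left(-30\right) = \left(i \sqrt{15} + \left(15 + 15\right)\right) \left(-30\right) = \left(i \sqrt{15} + 30\right) \left(-30\right) = \left(30 + i \sqrt{15}\right) \left(-30\right) = -900 - 30 i \sqrt{15}$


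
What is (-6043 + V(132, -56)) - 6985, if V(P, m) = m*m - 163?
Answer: -10055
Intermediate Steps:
V(P, m) = -163 + m**2 (V(P, m) = m**2 - 163 = -163 + m**2)
(-6043 + V(132, -56)) - 6985 = (-6043 + (-163 + (-56)**2)) - 6985 = (-6043 + (-163 + 3136)) - 6985 = (-6043 + 2973) - 6985 = -3070 - 6985 = -10055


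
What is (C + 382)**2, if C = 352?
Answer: 538756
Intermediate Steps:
(C + 382)**2 = (352 + 382)**2 = 734**2 = 538756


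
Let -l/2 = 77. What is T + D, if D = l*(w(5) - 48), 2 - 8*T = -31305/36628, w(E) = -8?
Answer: 2527143537/293024 ≈ 8624.4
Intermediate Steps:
l = -154 (l = -2*77 = -154)
T = 104561/293024 (T = ¼ - (-31305)/(8*36628) = ¼ - ⅛*(-31305/36628) = ¼ + 31305/293024 = 104561/293024 ≈ 0.35683)
D = 8624 (D = -154*(-8 - 48) = -154*(-56) = 8624)
T + D = 104561/293024 + 8624 = 2527143537/293024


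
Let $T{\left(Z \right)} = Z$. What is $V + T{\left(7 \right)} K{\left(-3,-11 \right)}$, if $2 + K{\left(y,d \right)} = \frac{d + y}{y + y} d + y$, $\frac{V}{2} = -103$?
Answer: $- \frac{1262}{3} \approx -420.67$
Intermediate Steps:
$V = -206$ ($V = 2 \left(-103\right) = -206$)
$K{\left(y,d \right)} = -2 + y + \frac{d \left(d + y\right)}{2 y}$ ($K{\left(y,d \right)} = -2 + \left(\frac{d + y}{y + y} d + y\right) = -2 + \left(\frac{d + y}{2 y} d + y\right) = -2 + \left(\frac{d \left(d + y\right)}{2 y} + y\right) = -2 + \left(y + \frac{d \left(d + y\right)}{2 y}\right) = -2 + y + \frac{d \left(d + y\right)}{2 y}$)
$V + T{\left(7 \right)} K{\left(-3,-11 \right)} = -206 + 7 \left(-2 - 3 + \frac{1}{2} \left(-11\right) + \frac{\left(-11\right)^{2}}{2 \left(-3\right)}\right) = -206 + 7 \left(-2 - 3 - \frac{11}{2} + \frac{1}{2} \cdot 121 \left(- \frac{1}{3}\right)\right) = -206 + 7 \left(-2 - 3 - \frac{11}{2} - \frac{121}{6}\right) = -206 + 7 \left(- \frac{92}{3}\right) = -206 - \frac{644}{3} = - \frac{1262}{3}$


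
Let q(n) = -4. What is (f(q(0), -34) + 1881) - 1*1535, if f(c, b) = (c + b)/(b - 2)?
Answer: 6247/18 ≈ 347.06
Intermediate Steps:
f(c, b) = (b + c)/(-2 + b)
(f(q(0), -34) + 1881) - 1*1535 = ((-34 - 4)/(-2 - 34) + 1881) - 1*1535 = (-38/(-36) + 1881) - 1535 = (-1/36*(-38) + 1881) - 1535 = (19/18 + 1881) - 1535 = 33877/18 - 1535 = 6247/18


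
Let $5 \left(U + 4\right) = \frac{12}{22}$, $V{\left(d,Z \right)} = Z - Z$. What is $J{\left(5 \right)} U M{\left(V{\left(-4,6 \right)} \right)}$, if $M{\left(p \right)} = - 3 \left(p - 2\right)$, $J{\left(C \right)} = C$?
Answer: $- \frac{1284}{11} \approx -116.73$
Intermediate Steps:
$V{\left(d,Z \right)} = 0$
$M{\left(p \right)} = 6 - 3 p$ ($M{\left(p \right)} = - 3 \left(-2 + p\right) = 6 - 3 p$)
$U = - \frac{214}{55}$ ($U = -4 + \frac{12 \cdot \frac{1}{22}}{5} = -4 + \frac{1}{5} \cdot \frac{6}{11} = -4 + \frac{6}{55} = - \frac{214}{55} \approx -3.8909$)
$J{\left(5 \right)} U M{\left(V{\left(-4,6 \right)} \right)} = 5 \left(- \frac{214}{55}\right) \left(6 - 0\right) = - \frac{214 \left(6 + 0\right)}{11} = \left(- \frac{214}{11}\right) 6 = - \frac{1284}{11}$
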